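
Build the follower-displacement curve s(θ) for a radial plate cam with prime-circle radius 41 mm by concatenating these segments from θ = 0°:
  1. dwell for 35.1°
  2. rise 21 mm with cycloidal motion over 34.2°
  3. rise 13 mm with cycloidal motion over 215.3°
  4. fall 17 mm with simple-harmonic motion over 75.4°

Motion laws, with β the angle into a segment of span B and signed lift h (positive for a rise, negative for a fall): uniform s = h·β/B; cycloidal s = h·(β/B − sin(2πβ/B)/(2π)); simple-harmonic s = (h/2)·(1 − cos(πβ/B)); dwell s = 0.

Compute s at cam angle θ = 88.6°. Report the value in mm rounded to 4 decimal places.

seg 1 [0°–35.1°] dwell: s stays 0.0000
seg 2 [35.1°–69.3°] cycloidal, h=21: full span → s += 21 → s = 21.0000
seg 3 [69.3°–284.6°] cycloidal, h=13: θ=88.6° here. β=19.3, B=215.3. 13·(0.0896 − sin(2π·0.0896)/(2π)) = 0.0606 → s = 21.0606

21.0606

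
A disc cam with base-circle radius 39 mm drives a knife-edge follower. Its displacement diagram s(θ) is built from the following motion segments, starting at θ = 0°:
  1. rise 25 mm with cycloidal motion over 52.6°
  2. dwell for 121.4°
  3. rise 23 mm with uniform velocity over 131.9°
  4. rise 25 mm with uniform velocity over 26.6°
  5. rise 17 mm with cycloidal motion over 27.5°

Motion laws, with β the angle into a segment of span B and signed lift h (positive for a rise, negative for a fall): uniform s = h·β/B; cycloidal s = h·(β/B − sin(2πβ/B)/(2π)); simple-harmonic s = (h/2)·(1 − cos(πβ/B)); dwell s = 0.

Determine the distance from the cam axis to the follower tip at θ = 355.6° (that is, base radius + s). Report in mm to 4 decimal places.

seg 1 [0°–52.6°] cycloidal, h=25: full span → s += 25 → s = 25.0000
seg 2 [52.6°–174°] dwell: s stays 25.0000
seg 3 [174°–305.9°] uniform, h=23: full span → s += 23 → s = 48.0000
seg 4 [305.9°–332.5°] uniform, h=25: full span → s += 25 → s = 73.0000
seg 5 [332.5°–360°] cycloidal, h=17: θ=355.6° here. β=23.1, B=27.5. 17·(0.8400 − sin(2π·0.8400)/(2π)) = 16.5644 → s = 89.5644
radial distance = base radius + s = 39 + 89.5644 = 128.5644

128.5644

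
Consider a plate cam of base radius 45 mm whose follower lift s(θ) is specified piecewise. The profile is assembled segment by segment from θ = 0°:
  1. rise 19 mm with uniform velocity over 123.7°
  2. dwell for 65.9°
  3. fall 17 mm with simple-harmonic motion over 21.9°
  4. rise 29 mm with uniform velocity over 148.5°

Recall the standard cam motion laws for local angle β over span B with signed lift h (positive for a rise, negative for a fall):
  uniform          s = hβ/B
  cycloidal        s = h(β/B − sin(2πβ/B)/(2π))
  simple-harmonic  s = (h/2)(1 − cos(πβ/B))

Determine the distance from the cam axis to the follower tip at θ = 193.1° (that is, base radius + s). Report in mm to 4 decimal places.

seg 1 [0°–123.7°] uniform, h=19: full span → s += 19 → s = 19.0000
seg 2 [123.7°–189.6°] dwell: s stays 19.0000
seg 3 [189.6°–211.5°] simple-harmonic, h=-17: θ=193.1° here. β=3.5, B=21.9. -17/2·(1 − cos(π·0.1598)) = -1.0490 → s = 17.9510
radial distance = base radius + s = 45 + 17.9510 = 62.9510

62.9510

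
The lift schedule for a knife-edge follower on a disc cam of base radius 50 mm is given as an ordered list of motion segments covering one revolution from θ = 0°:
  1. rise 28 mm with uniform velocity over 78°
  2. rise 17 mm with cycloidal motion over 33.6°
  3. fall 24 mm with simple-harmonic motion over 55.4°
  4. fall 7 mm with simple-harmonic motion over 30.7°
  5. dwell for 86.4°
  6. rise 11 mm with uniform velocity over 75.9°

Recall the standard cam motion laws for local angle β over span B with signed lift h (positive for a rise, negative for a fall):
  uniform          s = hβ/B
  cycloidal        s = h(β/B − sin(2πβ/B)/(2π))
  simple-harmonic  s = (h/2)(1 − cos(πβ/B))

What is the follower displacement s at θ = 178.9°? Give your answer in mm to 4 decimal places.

seg 1 [0°–78°] uniform, h=28: full span → s += 28 → s = 28.0000
seg 2 [78°–111.6°] cycloidal, h=17: full span → s += 17 → s = 45.0000
seg 3 [111.6°–167°] simple-harmonic, h=-24: full span → s += -24 → s = 21.0000
seg 4 [167°–197.7°] simple-harmonic, h=-7: θ=178.9° here. β=11.9, B=30.7. -7/2·(1 − cos(π·0.3876)) = -2.2899 → s = 18.7101

18.7101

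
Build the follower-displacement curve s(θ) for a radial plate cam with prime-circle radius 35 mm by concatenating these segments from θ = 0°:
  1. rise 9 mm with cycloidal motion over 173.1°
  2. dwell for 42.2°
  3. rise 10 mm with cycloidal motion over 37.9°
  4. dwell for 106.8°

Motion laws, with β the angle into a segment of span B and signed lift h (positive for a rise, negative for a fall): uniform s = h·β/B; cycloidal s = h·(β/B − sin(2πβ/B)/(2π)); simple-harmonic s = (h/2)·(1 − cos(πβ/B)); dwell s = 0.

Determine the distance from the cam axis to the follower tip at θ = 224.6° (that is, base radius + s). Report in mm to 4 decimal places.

seg 1 [0°–173.1°] cycloidal, h=9: full span → s += 9 → s = 9.0000
seg 2 [173.1°–215.3°] dwell: s stays 9.0000
seg 3 [215.3°–253.2°] cycloidal, h=10: θ=224.6° here. β=9.3, B=37.9. 10·(0.2454 − sin(2π·0.2454)/(2π)) = 0.8629 → s = 9.8629
radial distance = base radius + s = 35 + 9.8629 = 44.8629

44.8629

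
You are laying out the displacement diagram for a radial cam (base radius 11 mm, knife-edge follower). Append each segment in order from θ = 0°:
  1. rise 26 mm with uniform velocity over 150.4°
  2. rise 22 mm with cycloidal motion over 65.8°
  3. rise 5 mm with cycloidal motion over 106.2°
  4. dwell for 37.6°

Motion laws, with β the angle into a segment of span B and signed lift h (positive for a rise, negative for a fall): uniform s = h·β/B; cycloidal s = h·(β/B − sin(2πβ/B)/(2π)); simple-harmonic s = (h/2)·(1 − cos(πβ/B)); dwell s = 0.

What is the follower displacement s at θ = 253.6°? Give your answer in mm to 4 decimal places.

seg 1 [0°–150.4°] uniform, h=26: full span → s += 26 → s = 26.0000
seg 2 [150.4°–216.2°] cycloidal, h=22: full span → s += 22 → s = 48.0000
seg 3 [216.2°–322.4°] cycloidal, h=5: θ=253.6° here. β=37.4, B=106.2. 5·(0.3522 − sin(2π·0.3522)/(2π)) = 1.1235 → s = 49.1235

49.1235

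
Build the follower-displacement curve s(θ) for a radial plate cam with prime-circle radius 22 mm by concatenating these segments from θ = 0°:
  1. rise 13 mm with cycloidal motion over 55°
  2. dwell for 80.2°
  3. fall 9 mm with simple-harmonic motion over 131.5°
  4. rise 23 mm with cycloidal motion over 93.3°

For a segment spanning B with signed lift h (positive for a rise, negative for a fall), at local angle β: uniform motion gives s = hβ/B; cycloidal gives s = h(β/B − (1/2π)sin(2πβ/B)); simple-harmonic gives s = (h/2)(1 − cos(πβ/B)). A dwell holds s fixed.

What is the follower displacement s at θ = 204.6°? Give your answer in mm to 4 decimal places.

seg 1 [0°–55°] cycloidal, h=13: full span → s += 13 → s = 13.0000
seg 2 [55°–135.2°] dwell: s stays 13.0000
seg 3 [135.2°–266.7°] simple-harmonic, h=-9: θ=204.6° here. β=69.4, B=131.5. -9/2·(1 − cos(π·0.5278)) = -4.8919 → s = 8.1081

8.1081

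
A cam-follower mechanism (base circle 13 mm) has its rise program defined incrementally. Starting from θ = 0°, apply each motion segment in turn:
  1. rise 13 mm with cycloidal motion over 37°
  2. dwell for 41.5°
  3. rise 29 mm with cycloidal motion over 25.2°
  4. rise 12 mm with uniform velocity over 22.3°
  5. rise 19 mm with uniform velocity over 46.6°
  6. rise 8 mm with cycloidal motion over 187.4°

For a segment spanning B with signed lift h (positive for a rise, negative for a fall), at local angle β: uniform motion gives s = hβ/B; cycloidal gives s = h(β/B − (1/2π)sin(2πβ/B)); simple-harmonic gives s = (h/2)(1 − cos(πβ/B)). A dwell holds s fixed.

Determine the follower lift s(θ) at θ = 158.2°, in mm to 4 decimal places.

seg 1 [0°–37°] cycloidal, h=13: full span → s += 13 → s = 13.0000
seg 2 [37°–78.5°] dwell: s stays 13.0000
seg 3 [78.5°–103.7°] cycloidal, h=29: full span → s += 29 → s = 42.0000
seg 4 [103.7°–126°] uniform, h=12: full span → s += 12 → s = 54.0000
seg 5 [126°–172.6°] uniform, h=19: θ=158.2° here. β=32.2, B=46.6. 19·32.2/46.6 = 13.1288 → s = 67.1288

67.1288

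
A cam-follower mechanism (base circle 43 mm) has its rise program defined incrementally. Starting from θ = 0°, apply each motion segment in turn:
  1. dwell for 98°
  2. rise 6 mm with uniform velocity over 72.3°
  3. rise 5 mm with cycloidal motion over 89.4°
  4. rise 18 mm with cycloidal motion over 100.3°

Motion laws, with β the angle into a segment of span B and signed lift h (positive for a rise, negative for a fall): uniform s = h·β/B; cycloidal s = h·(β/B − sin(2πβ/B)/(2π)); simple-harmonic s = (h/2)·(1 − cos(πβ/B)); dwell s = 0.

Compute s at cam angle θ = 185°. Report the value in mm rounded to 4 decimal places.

seg 1 [0°–98°] dwell: s stays 0.0000
seg 2 [98°–170.3°] uniform, h=6: full span → s += 6 → s = 6.0000
seg 3 [170.3°–259.7°] cycloidal, h=5: θ=185° here. β=14.7, B=89.4. 5·(0.1644 − sin(2π·0.1644)/(2π)) = 0.1386 → s = 6.1386

6.1386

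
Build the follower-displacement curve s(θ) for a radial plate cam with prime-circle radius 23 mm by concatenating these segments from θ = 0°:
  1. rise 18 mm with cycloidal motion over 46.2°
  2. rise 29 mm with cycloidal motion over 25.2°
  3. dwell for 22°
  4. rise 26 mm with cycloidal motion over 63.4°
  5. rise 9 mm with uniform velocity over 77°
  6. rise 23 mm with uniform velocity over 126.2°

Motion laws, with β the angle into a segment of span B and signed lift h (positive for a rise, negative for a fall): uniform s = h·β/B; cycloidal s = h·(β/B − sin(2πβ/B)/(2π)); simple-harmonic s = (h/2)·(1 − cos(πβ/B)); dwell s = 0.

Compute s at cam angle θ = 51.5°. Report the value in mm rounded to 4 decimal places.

seg 1 [0°–46.2°] cycloidal, h=18: full span → s += 18 → s = 18.0000
seg 2 [46.2°–71.4°] cycloidal, h=29: θ=51.5° here. β=5.3, B=25.2. 29·(0.2103 − sin(2π·0.2103)/(2π)) = 1.6264 → s = 19.6264

19.6264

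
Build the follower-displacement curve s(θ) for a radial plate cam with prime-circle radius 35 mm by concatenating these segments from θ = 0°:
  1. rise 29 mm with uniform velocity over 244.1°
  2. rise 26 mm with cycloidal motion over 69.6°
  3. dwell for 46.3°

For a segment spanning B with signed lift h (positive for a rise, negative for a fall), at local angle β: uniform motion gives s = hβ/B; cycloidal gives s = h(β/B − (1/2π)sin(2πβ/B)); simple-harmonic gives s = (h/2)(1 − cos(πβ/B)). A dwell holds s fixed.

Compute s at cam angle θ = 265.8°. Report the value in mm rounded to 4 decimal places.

seg 1 [0°–244.1°] uniform, h=29: full span → s += 29 → s = 29.0000
seg 2 [244.1°–313.7°] cycloidal, h=26: θ=265.8° here. β=21.7, B=69.6. 26·(0.3118 − sin(2π·0.3118)/(2π)) = 4.2762 → s = 33.2762

33.2762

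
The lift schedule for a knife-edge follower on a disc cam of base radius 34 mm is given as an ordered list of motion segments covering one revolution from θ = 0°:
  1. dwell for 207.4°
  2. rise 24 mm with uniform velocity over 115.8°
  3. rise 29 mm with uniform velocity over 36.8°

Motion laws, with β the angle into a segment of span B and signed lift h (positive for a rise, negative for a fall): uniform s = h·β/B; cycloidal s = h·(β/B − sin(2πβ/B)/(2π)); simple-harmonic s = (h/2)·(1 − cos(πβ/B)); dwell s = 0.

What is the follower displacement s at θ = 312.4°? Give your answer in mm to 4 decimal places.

seg 1 [0°–207.4°] dwell: s stays 0.0000
seg 2 [207.4°–323.2°] uniform, h=24: θ=312.4° here. β=105, B=115.8. 24·105/115.8 = 21.7617 → s = 21.7617

21.7617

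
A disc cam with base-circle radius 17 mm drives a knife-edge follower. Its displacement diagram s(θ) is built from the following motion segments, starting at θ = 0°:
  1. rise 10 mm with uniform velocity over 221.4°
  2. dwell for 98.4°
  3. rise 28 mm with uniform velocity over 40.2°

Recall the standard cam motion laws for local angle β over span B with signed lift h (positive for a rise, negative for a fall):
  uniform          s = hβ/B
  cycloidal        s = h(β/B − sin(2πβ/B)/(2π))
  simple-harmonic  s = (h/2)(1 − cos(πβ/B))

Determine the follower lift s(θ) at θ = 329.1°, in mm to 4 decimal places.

seg 1 [0°–221.4°] uniform, h=10: full span → s += 10 → s = 10.0000
seg 2 [221.4°–319.8°] dwell: s stays 10.0000
seg 3 [319.8°–360°] uniform, h=28: θ=329.1° here. β=9.3, B=40.2. 28·9.3/40.2 = 6.4776 → s = 16.4776

16.4776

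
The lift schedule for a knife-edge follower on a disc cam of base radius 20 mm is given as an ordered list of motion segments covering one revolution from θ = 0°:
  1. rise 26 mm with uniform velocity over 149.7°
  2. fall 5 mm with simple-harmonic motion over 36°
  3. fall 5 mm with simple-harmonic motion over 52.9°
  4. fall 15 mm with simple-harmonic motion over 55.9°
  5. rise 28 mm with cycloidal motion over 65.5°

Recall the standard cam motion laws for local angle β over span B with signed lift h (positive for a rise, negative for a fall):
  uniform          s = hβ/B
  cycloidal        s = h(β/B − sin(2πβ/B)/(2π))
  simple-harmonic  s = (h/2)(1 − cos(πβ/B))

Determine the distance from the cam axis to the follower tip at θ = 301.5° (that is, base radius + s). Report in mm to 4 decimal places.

seg 1 [0°–149.7°] uniform, h=26: full span → s += 26 → s = 26.0000
seg 2 [149.7°–185.7°] simple-harmonic, h=-5: full span → s += -5 → s = 21.0000
seg 3 [185.7°–238.6°] simple-harmonic, h=-5: full span → s += -5 → s = 16.0000
seg 4 [238.6°–294.5°] simple-harmonic, h=-15: full span → s += -15 → s = 1.0000
seg 5 [294.5°–360°] cycloidal, h=28: θ=301.5° here. β=7, B=65.5. 28·(0.1069 − sin(2π·0.1069)/(2π)) = 0.2199 → s = 1.2199
radial distance = base radius + s = 20 + 1.2199 = 21.2199

21.2199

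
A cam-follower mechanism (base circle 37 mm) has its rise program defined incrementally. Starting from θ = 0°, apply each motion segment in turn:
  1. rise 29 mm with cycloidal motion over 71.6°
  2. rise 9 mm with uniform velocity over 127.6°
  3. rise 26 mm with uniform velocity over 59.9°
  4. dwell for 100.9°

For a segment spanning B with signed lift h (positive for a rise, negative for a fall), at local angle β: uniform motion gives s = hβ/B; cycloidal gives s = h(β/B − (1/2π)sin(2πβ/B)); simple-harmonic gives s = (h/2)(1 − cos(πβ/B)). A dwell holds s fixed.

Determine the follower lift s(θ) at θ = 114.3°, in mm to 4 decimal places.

seg 1 [0°–71.6°] cycloidal, h=29: full span → s += 29 → s = 29.0000
seg 2 [71.6°–199.2°] uniform, h=9: θ=114.3° here. β=42.7, B=127.6. 9·42.7/127.6 = 3.0118 → s = 32.0118

32.0118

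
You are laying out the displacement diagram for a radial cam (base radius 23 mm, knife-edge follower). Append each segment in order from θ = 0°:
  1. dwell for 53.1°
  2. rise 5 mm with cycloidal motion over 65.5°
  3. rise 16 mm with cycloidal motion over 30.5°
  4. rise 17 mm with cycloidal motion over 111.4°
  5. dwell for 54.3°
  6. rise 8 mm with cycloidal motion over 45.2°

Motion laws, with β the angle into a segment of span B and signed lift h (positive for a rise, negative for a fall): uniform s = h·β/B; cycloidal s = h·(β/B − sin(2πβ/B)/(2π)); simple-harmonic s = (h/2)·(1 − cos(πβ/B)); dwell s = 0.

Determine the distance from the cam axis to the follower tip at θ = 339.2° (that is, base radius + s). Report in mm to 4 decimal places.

seg 1 [0°–53.1°] dwell: s stays 0.0000
seg 2 [53.1°–118.6°] cycloidal, h=5: full span → s += 5 → s = 5.0000
seg 3 [118.6°–149.1°] cycloidal, h=16: full span → s += 16 → s = 21.0000
seg 4 [149.1°–260.5°] cycloidal, h=17: full span → s += 17 → s = 38.0000
seg 5 [260.5°–314.8°] dwell: s stays 38.0000
seg 6 [314.8°–360°] cycloidal, h=8: θ=339.2° here. β=24.4, B=45.2. 8·(0.5398 − sin(2π·0.5398)/(2π)) = 4.6339 → s = 42.6339
radial distance = base radius + s = 23 + 42.6339 = 65.6339

65.6339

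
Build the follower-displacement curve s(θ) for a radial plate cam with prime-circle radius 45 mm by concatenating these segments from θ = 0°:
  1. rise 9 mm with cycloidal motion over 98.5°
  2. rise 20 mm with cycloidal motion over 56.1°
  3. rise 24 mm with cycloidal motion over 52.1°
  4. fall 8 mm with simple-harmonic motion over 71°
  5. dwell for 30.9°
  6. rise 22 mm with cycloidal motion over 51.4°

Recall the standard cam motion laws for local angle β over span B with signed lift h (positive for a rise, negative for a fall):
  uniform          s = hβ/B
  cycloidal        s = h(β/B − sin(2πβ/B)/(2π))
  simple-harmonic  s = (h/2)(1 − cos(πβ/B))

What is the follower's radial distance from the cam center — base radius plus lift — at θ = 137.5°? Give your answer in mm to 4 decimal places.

seg 1 [0°–98.5°] cycloidal, h=9: full span → s += 9 → s = 9.0000
seg 2 [98.5°–154.6°] cycloidal, h=20: θ=137.5° here. β=39, B=56.1. 20·(0.6952 − sin(2π·0.6952)/(2π)) = 16.8999 → s = 25.8999
radial distance = base radius + s = 45 + 25.8999 = 70.8999

70.8999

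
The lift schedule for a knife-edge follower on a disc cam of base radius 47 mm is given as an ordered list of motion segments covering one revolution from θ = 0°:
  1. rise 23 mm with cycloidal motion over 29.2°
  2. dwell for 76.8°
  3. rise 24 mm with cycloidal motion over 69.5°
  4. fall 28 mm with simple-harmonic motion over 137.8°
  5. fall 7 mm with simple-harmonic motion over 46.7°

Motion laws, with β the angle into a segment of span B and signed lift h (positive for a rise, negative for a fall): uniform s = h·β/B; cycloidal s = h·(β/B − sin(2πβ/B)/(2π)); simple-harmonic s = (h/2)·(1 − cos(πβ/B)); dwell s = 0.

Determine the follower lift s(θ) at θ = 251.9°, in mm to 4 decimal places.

seg 1 [0°–29.2°] cycloidal, h=23: full span → s += 23 → s = 23.0000
seg 2 [29.2°–106°] dwell: s stays 23.0000
seg 3 [106°–175.5°] cycloidal, h=24: full span → s += 24 → s = 47.0000
seg 4 [175.5°–313.3°] simple-harmonic, h=-28: θ=251.9° here. β=76.4, B=137.8. -28/2·(1 − cos(π·0.5544)) = -16.3822 → s = 30.6178

30.6178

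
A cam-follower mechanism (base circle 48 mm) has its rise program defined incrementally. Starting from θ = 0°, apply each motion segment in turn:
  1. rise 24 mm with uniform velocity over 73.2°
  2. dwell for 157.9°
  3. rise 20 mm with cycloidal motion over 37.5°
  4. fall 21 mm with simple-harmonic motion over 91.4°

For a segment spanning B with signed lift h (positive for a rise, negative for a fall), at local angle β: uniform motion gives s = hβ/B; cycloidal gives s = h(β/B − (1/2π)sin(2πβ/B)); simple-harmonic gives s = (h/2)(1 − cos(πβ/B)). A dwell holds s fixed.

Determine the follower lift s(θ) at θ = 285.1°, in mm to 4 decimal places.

seg 1 [0°–73.2°] uniform, h=24: full span → s += 24 → s = 24.0000
seg 2 [73.2°–231.1°] dwell: s stays 24.0000
seg 3 [231.1°–268.6°] cycloidal, h=20: full span → s += 20 → s = 44.0000
seg 4 [268.6°–360°] simple-harmonic, h=-21: θ=285.1° here. β=16.5, B=91.4. -21/2·(1 − cos(π·0.1805)) = -1.6439 → s = 42.3561

42.3561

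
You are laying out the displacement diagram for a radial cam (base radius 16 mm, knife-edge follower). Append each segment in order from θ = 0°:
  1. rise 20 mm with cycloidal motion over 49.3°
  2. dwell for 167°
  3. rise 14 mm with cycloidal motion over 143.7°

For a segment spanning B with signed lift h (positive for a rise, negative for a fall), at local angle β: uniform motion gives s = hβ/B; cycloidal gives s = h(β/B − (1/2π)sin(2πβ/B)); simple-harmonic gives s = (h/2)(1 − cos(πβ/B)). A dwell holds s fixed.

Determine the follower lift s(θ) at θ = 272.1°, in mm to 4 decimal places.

seg 1 [0°–49.3°] cycloidal, h=20: full span → s += 20 → s = 20.0000
seg 2 [49.3°–216.3°] dwell: s stays 20.0000
seg 3 [216.3°–360°] cycloidal, h=14: θ=272.1° here. β=55.8, B=143.7. 14·(0.3883 − sin(2π·0.3883)/(2π)) = 3.9979 → s = 23.9979

23.9979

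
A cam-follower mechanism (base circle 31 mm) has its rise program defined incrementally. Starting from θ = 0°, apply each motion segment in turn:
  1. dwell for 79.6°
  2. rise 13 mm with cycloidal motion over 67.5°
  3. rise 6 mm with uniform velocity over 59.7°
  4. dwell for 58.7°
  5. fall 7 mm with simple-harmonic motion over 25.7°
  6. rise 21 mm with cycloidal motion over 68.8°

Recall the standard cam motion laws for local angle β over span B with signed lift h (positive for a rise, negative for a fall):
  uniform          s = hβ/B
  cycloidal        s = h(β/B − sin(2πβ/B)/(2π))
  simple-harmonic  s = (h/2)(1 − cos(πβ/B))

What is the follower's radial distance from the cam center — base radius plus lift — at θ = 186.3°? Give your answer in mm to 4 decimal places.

seg 1 [0°–79.6°] dwell: s stays 0.0000
seg 2 [79.6°–147.1°] cycloidal, h=13: full span → s += 13 → s = 13.0000
seg 3 [147.1°–206.8°] uniform, h=6: θ=186.3° here. β=39.2, B=59.7. 6·39.2/59.7 = 3.9397 → s = 16.9397
radial distance = base radius + s = 31 + 16.9397 = 47.9397

47.9397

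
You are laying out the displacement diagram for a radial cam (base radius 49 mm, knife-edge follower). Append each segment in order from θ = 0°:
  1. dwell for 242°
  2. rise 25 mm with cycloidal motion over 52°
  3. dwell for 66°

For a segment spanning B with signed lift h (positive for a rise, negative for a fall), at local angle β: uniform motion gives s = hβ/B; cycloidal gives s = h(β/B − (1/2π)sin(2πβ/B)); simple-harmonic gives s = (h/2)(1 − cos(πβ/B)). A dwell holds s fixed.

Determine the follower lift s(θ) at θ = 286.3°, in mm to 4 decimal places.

seg 1 [0°–242°] dwell: s stays 0.0000
seg 2 [242°–294°] cycloidal, h=25: θ=286.3° here. β=44.3, B=52. 25·(0.8519 − sin(2π·0.8519)/(2π)) = 24.4886 → s = 24.4886

24.4886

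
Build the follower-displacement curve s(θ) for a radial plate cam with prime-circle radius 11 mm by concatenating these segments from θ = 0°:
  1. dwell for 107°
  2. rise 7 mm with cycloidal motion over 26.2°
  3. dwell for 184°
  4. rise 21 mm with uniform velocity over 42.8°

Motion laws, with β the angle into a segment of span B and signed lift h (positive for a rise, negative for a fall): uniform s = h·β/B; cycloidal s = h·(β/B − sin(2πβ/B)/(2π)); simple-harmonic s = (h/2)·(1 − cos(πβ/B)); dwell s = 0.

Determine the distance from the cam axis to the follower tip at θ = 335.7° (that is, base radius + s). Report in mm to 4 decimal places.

seg 1 [0°–107°] dwell: s stays 0.0000
seg 2 [107°–133.2°] cycloidal, h=7: full span → s += 7 → s = 7.0000
seg 3 [133.2°–317.2°] dwell: s stays 7.0000
seg 4 [317.2°–360°] uniform, h=21: θ=335.7° here. β=18.5, B=42.8. 21·18.5/42.8 = 9.0771 → s = 16.0771
radial distance = base radius + s = 11 + 16.0771 = 27.0771

27.0771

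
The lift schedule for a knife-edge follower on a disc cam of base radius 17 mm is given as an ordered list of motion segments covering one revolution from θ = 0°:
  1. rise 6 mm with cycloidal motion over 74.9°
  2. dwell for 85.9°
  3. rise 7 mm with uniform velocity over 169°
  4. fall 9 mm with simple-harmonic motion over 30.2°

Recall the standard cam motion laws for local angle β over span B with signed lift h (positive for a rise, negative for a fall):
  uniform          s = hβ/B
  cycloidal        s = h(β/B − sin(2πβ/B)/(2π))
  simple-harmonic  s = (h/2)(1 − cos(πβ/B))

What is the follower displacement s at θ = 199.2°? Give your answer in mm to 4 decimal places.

seg 1 [0°–74.9°] cycloidal, h=6: full span → s += 6 → s = 6.0000
seg 2 [74.9°–160.8°] dwell: s stays 6.0000
seg 3 [160.8°–329.8°] uniform, h=7: θ=199.2° here. β=38.4, B=169. 7·38.4/169 = 1.5905 → s = 7.5905

7.5905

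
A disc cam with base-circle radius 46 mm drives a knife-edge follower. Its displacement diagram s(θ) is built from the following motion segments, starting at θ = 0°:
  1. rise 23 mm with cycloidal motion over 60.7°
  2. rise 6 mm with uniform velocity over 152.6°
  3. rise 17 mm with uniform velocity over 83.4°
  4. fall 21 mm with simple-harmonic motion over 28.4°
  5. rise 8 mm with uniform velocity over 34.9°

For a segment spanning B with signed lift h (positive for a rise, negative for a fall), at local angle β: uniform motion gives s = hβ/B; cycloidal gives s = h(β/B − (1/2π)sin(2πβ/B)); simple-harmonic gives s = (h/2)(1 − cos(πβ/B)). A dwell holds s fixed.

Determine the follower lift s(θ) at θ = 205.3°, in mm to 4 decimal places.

seg 1 [0°–60.7°] cycloidal, h=23: full span → s += 23 → s = 23.0000
seg 2 [60.7°–213.3°] uniform, h=6: θ=205.3° here. β=144.6, B=152.6. 6·144.6/152.6 = 5.6855 → s = 28.6855

28.6855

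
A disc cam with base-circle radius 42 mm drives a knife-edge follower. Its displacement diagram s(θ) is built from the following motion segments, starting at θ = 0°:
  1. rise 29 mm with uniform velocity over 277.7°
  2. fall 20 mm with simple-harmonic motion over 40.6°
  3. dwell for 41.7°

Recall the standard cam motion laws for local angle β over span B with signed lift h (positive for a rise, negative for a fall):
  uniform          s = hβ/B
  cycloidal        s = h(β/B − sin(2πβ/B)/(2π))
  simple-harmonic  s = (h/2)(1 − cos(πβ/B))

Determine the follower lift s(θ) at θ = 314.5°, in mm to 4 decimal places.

seg 1 [0°–277.7°] uniform, h=29: full span → s += 29 → s = 29.0000
seg 2 [277.7°–318.3°] simple-harmonic, h=-20: θ=314.5° here. β=36.8, B=40.6. -20/2·(1 − cos(π·0.9064)) = -19.5708 → s = 9.4292

9.4292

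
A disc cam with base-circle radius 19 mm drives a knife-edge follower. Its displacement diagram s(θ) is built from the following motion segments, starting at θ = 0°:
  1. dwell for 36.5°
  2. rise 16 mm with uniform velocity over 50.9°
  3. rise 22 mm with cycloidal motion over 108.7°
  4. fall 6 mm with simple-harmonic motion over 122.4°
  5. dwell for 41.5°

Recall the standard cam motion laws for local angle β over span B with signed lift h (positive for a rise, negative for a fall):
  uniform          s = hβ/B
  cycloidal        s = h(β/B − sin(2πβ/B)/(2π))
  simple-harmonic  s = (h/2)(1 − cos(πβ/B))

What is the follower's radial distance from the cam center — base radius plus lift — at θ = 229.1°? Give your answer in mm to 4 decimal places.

seg 1 [0°–36.5°] dwell: s stays 0.0000
seg 2 [36.5°–87.4°] uniform, h=16: full span → s += 16 → s = 16.0000
seg 3 [87.4°–196.1°] cycloidal, h=22: full span → s += 22 → s = 38.0000
seg 4 [196.1°–318.5°] simple-harmonic, h=-6: θ=229.1° here. β=33, B=122.4. -6/2·(1 − cos(π·0.2696)) = -1.0133 → s = 36.9867
radial distance = base radius + s = 19 + 36.9867 = 55.9867

55.9867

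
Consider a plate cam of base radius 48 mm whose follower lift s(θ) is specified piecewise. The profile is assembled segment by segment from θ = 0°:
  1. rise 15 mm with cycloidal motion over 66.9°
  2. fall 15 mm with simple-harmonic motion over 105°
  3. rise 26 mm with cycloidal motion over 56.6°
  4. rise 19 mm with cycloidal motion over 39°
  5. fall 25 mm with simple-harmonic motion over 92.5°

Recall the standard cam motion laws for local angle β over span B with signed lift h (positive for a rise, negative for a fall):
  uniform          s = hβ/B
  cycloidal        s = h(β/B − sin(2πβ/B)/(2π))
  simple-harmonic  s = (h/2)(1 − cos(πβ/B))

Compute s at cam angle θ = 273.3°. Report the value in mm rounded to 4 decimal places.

seg 1 [0°–66.9°] cycloidal, h=15: full span → s += 15 → s = 15.0000
seg 2 [66.9°–171.9°] simple-harmonic, h=-15: full span → s += -15 → s = 0.0000
seg 3 [171.9°–228.5°] cycloidal, h=26: full span → s += 26 → s = 26.0000
seg 4 [228.5°–267.5°] cycloidal, h=19: full span → s += 19 → s = 45.0000
seg 5 [267.5°–360°] simple-harmonic, h=-25: θ=273.3° here. β=5.8, B=92.5. -25/2·(1 − cos(π·0.0627)) = -0.2417 → s = 44.7583

44.7583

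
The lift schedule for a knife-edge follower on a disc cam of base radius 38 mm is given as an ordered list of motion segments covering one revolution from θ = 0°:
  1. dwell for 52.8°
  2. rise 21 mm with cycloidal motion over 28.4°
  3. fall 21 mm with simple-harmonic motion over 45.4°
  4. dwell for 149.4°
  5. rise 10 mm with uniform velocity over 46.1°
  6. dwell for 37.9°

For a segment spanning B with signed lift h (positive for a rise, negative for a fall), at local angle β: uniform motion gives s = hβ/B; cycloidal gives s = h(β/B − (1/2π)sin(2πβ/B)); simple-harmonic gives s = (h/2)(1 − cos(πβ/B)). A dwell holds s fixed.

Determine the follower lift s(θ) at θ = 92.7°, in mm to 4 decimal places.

seg 1 [0°–52.8°] dwell: s stays 0.0000
seg 2 [52.8°–81.2°] cycloidal, h=21: full span → s += 21 → s = 21.0000
seg 3 [81.2°–126.6°] simple-harmonic, h=-21: θ=92.7° here. β=11.5, B=45.4. -21/2·(1 − cos(π·0.2533)) = -3.1528 → s = 17.8472

17.8472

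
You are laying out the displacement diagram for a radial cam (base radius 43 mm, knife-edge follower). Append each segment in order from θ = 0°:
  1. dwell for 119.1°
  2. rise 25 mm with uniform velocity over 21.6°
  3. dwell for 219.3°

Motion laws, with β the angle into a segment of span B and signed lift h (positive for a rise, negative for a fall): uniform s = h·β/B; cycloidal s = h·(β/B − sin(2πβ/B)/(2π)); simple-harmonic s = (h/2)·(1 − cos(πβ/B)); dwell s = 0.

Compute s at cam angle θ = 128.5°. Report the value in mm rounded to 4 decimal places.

seg 1 [0°–119.1°] dwell: s stays 0.0000
seg 2 [119.1°–140.7°] uniform, h=25: θ=128.5° here. β=9.4, B=21.6. 25·9.4/21.6 = 10.8796 → s = 10.8796

10.8796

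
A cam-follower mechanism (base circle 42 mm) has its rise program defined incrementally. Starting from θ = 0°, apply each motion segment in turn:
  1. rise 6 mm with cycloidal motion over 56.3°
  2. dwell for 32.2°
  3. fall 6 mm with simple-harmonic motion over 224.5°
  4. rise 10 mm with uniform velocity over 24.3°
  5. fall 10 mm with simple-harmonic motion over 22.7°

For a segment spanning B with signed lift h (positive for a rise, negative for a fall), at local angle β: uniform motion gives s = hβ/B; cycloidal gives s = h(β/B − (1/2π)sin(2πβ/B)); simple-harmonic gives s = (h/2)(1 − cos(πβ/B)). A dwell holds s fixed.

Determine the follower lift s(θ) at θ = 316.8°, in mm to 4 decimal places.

seg 1 [0°–56.3°] cycloidal, h=6: full span → s += 6 → s = 6.0000
seg 2 [56.3°–88.5°] dwell: s stays 6.0000
seg 3 [88.5°–313°] simple-harmonic, h=-6: full span → s += -6 → s = 0.0000
seg 4 [313°–337.3°] uniform, h=10: θ=316.8° here. β=3.8, B=24.3. 10·3.8/24.3 = 1.5638 → s = 1.5638

1.5638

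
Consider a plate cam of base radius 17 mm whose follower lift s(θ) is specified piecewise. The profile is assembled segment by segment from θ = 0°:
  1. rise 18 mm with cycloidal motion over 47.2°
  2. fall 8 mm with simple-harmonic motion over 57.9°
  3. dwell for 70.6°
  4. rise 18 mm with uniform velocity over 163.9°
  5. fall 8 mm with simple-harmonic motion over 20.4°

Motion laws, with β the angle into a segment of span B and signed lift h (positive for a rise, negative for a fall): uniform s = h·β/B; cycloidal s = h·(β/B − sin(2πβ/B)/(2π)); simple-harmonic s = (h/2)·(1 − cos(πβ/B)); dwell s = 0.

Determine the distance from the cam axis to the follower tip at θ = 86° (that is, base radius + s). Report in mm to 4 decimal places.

seg 1 [0°–47.2°] cycloidal, h=18: full span → s += 18 → s = 18.0000
seg 2 [47.2°–105.1°] simple-harmonic, h=-8: θ=86° here. β=38.8, B=57.9. -8/2·(1 − cos(π·0.6701)) = -6.0375 → s = 11.9625
radial distance = base radius + s = 17 + 11.9625 = 28.9625

28.9625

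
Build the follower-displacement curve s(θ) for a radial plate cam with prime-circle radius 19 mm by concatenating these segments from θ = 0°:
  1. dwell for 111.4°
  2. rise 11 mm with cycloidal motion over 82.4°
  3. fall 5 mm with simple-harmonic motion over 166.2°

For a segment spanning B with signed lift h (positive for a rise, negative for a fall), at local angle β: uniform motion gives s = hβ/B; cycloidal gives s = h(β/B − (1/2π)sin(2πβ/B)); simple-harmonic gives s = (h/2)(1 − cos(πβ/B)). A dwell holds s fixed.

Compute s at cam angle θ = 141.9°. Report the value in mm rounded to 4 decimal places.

seg 1 [0°–111.4°] dwell: s stays 0.0000
seg 2 [111.4°–193.8°] cycloidal, h=11: θ=141.9° here. β=30.5, B=82.4. 11·(0.3701 − sin(2π·0.3701)/(2π)) = 2.7965 → s = 2.7965

2.7965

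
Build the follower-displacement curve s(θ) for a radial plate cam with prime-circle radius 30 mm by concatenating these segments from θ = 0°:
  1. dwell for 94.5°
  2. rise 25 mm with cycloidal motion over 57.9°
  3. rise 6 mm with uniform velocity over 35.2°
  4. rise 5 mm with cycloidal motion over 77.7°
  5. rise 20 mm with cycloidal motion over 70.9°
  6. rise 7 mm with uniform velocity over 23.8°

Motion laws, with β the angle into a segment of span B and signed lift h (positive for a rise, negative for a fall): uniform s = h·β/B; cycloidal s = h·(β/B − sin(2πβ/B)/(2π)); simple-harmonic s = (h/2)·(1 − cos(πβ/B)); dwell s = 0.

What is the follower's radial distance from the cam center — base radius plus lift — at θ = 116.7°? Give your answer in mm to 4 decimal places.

seg 1 [0°–94.5°] dwell: s stays 0.0000
seg 2 [94.5°–152.4°] cycloidal, h=25: θ=116.7° here. β=22.2, B=57.9. 25·(0.3834 − sin(2π·0.3834)/(2π)) = 6.9247 → s = 6.9247
radial distance = base radius + s = 30 + 6.9247 = 36.9247

36.9247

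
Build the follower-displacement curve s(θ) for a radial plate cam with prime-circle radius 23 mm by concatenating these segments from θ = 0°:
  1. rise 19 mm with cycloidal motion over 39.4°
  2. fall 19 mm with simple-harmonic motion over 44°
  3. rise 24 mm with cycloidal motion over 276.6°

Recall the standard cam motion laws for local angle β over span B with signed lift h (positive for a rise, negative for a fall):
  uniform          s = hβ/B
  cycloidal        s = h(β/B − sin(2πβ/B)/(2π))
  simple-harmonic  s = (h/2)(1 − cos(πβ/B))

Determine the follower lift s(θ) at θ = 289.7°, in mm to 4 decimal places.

seg 1 [0°–39.4°] cycloidal, h=19: full span → s += 19 → s = 19.0000
seg 2 [39.4°–83.4°] simple-harmonic, h=-19: full span → s += -19 → s = 0.0000
seg 3 [83.4°–360°] cycloidal, h=24: θ=289.7° here. β=206.3, B=276.6. 24·(0.7458 − sin(2π·0.7458)/(2π)) = 21.7186 → s = 21.7186

21.7186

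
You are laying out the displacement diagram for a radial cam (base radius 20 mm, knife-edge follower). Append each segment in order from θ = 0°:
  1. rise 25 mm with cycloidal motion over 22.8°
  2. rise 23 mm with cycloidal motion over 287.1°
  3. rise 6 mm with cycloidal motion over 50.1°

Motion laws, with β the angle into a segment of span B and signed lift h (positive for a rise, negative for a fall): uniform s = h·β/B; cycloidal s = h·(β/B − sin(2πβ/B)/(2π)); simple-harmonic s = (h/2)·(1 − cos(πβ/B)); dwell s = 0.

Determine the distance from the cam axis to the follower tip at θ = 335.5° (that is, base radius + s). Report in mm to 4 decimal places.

seg 1 [0°–22.8°] cycloidal, h=25: full span → s += 25 → s = 25.0000
seg 2 [22.8°–309.9°] cycloidal, h=23: full span → s += 23 → s = 48.0000
seg 3 [309.9°–360°] cycloidal, h=6: θ=335.5° here. β=25.6, B=50.1. 6·(0.5110 − sin(2π·0.5110)/(2π)) = 3.1317 → s = 51.1317
radial distance = base radius + s = 20 + 51.1317 = 71.1317

71.1317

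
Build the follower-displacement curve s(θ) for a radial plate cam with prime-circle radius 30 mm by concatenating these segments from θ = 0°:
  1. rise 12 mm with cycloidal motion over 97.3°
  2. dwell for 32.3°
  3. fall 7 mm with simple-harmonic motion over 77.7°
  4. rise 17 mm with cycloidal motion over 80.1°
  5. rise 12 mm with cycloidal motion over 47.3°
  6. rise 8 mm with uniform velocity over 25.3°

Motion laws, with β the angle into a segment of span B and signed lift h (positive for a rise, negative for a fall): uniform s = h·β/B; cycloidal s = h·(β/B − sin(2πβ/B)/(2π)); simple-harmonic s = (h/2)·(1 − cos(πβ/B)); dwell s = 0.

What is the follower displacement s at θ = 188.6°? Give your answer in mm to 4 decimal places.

seg 1 [0°–97.3°] cycloidal, h=12: full span → s += 12 → s = 12.0000
seg 2 [97.3°–129.6°] dwell: s stays 12.0000
seg 3 [129.6°–207.3°] simple-harmonic, h=-7: θ=188.6° here. β=59, B=77.7. -7/2·(1 − cos(π·0.7593)) = -6.0463 → s = 5.9537

5.9537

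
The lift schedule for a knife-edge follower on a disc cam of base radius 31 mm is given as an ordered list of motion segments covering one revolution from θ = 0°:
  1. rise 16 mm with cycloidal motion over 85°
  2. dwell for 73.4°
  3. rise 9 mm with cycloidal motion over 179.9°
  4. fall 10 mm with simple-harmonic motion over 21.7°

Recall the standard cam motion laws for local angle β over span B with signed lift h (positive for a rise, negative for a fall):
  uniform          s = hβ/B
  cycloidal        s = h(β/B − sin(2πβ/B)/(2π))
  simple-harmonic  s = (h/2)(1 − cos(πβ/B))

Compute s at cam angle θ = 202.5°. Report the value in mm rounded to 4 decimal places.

seg 1 [0°–85°] cycloidal, h=16: full span → s += 16 → s = 16.0000
seg 2 [85°–158.4°] dwell: s stays 16.0000
seg 3 [158.4°–338.3°] cycloidal, h=9: θ=202.5° here. β=44.1, B=179.9. 9·(0.2451 − sin(2π·0.2451)/(2π)) = 0.7745 → s = 16.7745

16.7745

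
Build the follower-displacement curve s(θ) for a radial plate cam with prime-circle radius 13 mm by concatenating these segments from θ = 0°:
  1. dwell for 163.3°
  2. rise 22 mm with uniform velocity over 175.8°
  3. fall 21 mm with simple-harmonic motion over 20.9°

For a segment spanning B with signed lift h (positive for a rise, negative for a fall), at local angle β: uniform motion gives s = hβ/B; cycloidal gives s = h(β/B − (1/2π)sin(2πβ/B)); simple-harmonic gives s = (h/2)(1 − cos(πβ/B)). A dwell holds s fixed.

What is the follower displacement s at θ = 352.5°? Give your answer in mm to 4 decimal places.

seg 1 [0°–163.3°] dwell: s stays 0.0000
seg 2 [163.3°–339.1°] uniform, h=22: full span → s += 22 → s = 22.0000
seg 3 [339.1°–360°] simple-harmonic, h=-21: θ=352.5° here. β=13.4, B=20.9. -21/2·(1 − cos(π·0.6411)) = -15.0049 → s = 6.9951

6.9951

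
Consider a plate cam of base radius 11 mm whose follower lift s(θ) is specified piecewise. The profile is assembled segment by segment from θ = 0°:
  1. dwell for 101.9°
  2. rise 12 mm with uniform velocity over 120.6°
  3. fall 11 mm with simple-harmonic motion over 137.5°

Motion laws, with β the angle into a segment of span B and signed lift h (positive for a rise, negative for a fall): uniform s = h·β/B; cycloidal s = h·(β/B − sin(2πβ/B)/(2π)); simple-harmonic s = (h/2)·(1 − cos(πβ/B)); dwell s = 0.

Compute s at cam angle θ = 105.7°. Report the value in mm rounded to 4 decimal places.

seg 1 [0°–101.9°] dwell: s stays 0.0000
seg 2 [101.9°–222.5°] uniform, h=12: θ=105.7° here. β=3.8, B=120.6. 12·3.8/120.6 = 0.3781 → s = 0.3781

0.3781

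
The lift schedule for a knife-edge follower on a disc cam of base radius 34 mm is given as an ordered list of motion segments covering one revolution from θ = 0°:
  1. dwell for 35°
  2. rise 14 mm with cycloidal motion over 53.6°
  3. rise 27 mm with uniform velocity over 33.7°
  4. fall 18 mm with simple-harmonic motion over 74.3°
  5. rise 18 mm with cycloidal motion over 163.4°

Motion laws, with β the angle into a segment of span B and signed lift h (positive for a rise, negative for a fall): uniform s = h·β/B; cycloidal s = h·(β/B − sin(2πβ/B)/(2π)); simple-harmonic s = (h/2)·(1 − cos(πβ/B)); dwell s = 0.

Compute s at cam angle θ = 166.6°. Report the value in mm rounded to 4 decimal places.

seg 1 [0°–35°] dwell: s stays 0.0000
seg 2 [35°–88.6°] cycloidal, h=14: full span → s += 14 → s = 14.0000
seg 3 [88.6°–122.3°] uniform, h=27: full span → s += 27 → s = 41.0000
seg 4 [122.3°–196.6°] simple-harmonic, h=-18: θ=166.6° here. β=44.3, B=74.3. -18/2·(1 − cos(π·0.5962)) = -11.6796 → s = 29.3204

29.3204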